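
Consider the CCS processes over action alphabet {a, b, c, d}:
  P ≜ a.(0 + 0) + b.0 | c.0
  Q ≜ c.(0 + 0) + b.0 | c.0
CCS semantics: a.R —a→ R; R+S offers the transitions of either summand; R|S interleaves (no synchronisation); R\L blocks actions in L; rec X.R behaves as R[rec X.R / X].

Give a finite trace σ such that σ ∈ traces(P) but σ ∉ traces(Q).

a

P's transition system — 5 states:
  u0 = a.(0 + 0) + b.0 | c.0 → ··a··> u1, ··b··> u2, ··c··> u3
  u1 = 0 + 0 → (no moves)
  u2 = 0 | c.0 → ··c··> u4
  u3 = b.0 | 0 → ··b··> u4
  u4 = 0 | 0 → (no moves)
Q's transition system — 5 states:
  v0 = c.(0 + 0) + b.0 | c.0 → ··b··> v1, ··c··> v2, ··c··> v3
  v1 = 0 | c.0 → ··c··> v4
  v2 = 0 + 0 → (no moves)
  v3 = b.0 | 0 → ··b··> v4
  v4 = 0 | 0 → (no moves)
Executing a from P (initial set {u0}):
  [1] a ⇒ {u1}
  ✓ P
Executing a from Q (initial set {v0}):
  [1] a ⇒ ∅  — Q cannot continue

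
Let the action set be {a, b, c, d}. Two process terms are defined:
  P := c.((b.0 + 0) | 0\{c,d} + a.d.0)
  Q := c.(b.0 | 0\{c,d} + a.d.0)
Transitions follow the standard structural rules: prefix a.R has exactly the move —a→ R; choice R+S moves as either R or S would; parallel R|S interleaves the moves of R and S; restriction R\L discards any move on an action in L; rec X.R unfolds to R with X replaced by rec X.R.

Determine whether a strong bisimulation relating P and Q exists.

LTS(P): 5 reachable states
  s0 = c.((b.0 + 0) | 0\{c,d} + a.d.0) has moves --c--▸ s1
  s1 = (b.0 + 0) | 0\{c,d} + a.d.0 has moves --a--▸ s2, --b--▸ s3
  s2 = d.0 has moves --d--▸ s4
  s3 = 0 | 0\{c,d} has moves ∅
  s4 = 0 has moves ∅
LTS(Q): 5 reachable states
  t0 = c.(b.0 | 0\{c,d} + a.d.0) has moves --c--▸ t1
  t1 = b.0 | 0\{c,d} + a.d.0 has moves --a--▸ t2, --b--▸ t3
  t2 = d.0 has moves --d--▸ t4
  t3 = 0 | 0\{c,d} has moves ∅
  t4 = 0 has moves ∅
Bisimilarity quotient blocks:
  B0 = {s0, t0}
  B1 = {s1, t1}
  B2 = {s3, s4, t3, t4}
  B3 = {s2, t2}
s0 ∈ B0, t0 ∈ B0 → same block

YES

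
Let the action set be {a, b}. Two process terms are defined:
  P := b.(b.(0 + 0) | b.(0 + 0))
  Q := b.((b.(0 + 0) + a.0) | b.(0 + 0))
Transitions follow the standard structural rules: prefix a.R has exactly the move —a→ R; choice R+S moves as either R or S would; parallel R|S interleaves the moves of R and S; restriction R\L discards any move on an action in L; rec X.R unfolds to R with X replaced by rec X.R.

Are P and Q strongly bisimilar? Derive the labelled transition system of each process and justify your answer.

P ≁ Q

P's transition system — 5 states:
  m0 = b.(b.(0 + 0) | b.(0 + 0)) :: -b-> m1
  m1 = b.(0 + 0) | b.(0 + 0) :: -b-> m2, -b-> m3
  m2 = (0 + 0) | b.(0 + 0) :: -b-> m4
  m3 = b.(0 + 0) | (0 + 0) :: -b-> m4
  m4 = (0 + 0) | (0 + 0) :: (no moves)
Q's transition system — 7 states:
  n0 = b.((b.(0 + 0) + a.0) | b.(0 + 0)) :: -b-> n1
  n1 = (b.(0 + 0) + a.0) | b.(0 + 0) :: -a-> n2, -b-> n3, -b-> n4
  n2 = 0 | b.(0 + 0) :: -b-> n5
  n3 = (0 + 0) | b.(0 + 0) :: -b-> n6
  n4 = (b.(0 + 0) + a.0) | (0 + 0) :: -a-> n5, -b-> n6
  n5 = 0 | (0 + 0) :: (no moves)
  n6 = (0 + 0) | (0 + 0) :: (no moves)
Partition-refinement fixed point:
  B0 = {m0}
  B1 = {m1}
  B2 = {m2, m3, n2, n3}
  B3 = {m4, n5, n6}
  B4 = {n0}
  B5 = {n1}
  B6 = {n4}
m0 ∈ B0, n0 ∈ B4 → different blocks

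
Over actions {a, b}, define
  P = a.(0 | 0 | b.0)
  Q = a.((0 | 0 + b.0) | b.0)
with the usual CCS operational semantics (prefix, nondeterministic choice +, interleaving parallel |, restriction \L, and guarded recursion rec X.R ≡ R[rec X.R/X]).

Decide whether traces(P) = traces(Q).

P's transition system — 3 states:
  s0 = a.(0 | 0 | b.0) | -a-> s1
  s1 = 0 | 0 | b.0 | -b-> s2
  s2 = 0 | 0 | 0 | ·
Q's transition system — 5 states:
  t0 = a.((0 | 0 + b.0) | b.0) | -a-> t1
  t1 = (0 | 0 + b.0) | b.0 | -b-> t2, -b-> t3
  t2 = (0 | 0 + b.0) | 0 | -b-> t4
  t3 = 0 | b.0 | -b-> t4
  t4 = 0 | 0 | ·
Trace ⟨abb⟩ through Q, begin at {t0}:
  [1] a ⇒ {t1}
  [2] b ⇒ {t2, t3}
  [3] b ⇒ {t4}
  Q completes σ.
Trace ⟨abb⟩ through P, begin at {s0}:
  [1] a ⇒ {s1}
  [2] b ⇒ {s2}
  [3] b ⇒ no successor for P

NO — witness ⟨abb⟩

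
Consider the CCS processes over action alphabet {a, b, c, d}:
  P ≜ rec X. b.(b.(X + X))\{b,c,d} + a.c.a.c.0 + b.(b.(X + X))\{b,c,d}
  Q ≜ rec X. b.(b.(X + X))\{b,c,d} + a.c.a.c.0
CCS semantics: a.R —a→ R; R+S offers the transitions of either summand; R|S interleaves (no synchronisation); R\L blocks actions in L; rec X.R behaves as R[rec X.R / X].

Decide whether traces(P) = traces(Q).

YES

Reachable graph of P (6 states):
  u0 = rec X. b.(b.(X + X))\{b,c,d} + a.c.a.c.0 + b.(b.(X + X))\{b,c,d} has moves —a→ u1, —b→ u2
  u1 = c.a.c.0 has moves —c→ u3
  u2 = (b.((rec X. b.(b.(X + X))\{b,c,d} + a.c.a.c.0 + b.(b.(X + X))\{b,c,d}) + (rec X. b.(b.(X + X))\{b,c,d} + a.c.a.c.0 + b.(b.(X + X))\{b,c,d})))\{b,c,d} has moves ∅
  u3 = a.c.0 has moves —a→ u4
  u4 = c.0 has moves —c→ u5
  u5 = 0 has moves ∅
Reachable graph of Q (6 states):
  v0 = rec X. b.(b.(X + X))\{b,c,d} + a.c.a.c.0 has moves —a→ v1, —b→ v2
  v1 = c.a.c.0 has moves —c→ v3
  v2 = (b.((rec X. b.(b.(X + X))\{b,c,d} + a.c.a.c.0) + (rec X. b.(b.(X + X))\{b,c,d} + a.c.a.c.0)))\{b,c,d} has moves ∅
  v3 = a.c.0 has moves —a→ v4
  v4 = c.0 has moves —c→ v5
  v5 = 0 has moves ∅
Partition-refinement fixed point:
  B0 = {u0, v0}
  B1 = {u1, v1}
  B2 = {u3, v3}
  B3 = {u4, v4}
  B4 = {u2, u5, v2, v5}
u0 ∈ B0, v0 ∈ B0 → same block
Bisimilar ⇒ trace-equivalent.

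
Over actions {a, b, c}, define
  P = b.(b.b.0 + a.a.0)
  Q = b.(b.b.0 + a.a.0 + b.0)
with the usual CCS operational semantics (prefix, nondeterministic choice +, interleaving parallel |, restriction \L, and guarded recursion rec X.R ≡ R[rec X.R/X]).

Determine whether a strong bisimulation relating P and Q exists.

P ≁ Q

LTS(P): 5 reachable states
  p0 = b.(b.b.0 + a.a.0) has moves —b→ p1
  p1 = b.b.0 + a.a.0 has moves —a→ p2, —b→ p3
  p2 = a.0 has moves —a→ p4
  p3 = b.0 has moves —b→ p4
  p4 = 0 has moves ∅
LTS(Q): 5 reachable states
  q0 = b.(b.b.0 + a.a.0 + b.0) has moves —b→ q1
  q1 = b.b.0 + a.a.0 + b.0 has moves —a→ q2, —b→ q3, —b→ q4
  q2 = a.0 has moves —a→ q3
  q3 = 0 has moves ∅
  q4 = b.0 has moves —b→ q3
Coarsest stable partition (strong bisimilarity classes):
  B0 = {p0}
  B1 = {p1}
  B2 = {p3, q4}
  B3 = {p4, q3}
  B4 = {p2, q2}
  B5 = {q0}
  B6 = {q1}
p0 ∈ B0, q0 ∈ B5 → different blocks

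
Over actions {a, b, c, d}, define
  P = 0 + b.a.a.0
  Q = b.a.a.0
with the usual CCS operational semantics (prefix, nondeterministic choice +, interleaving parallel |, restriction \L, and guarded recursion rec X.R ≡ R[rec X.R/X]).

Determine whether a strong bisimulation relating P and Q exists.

P's transition system — 4 states:
  u0 = 0 + b.a.a.0 has moves -b-> u1
  u1 = a.a.0 has moves -a-> u2
  u2 = a.0 has moves -a-> u3
  u3 = 0 has moves stopped
Q's transition system — 4 states:
  v0 = b.a.a.0 has moves -b-> v1
  v1 = a.a.0 has moves -a-> v2
  v2 = a.0 has moves -a-> v3
  v3 = 0 has moves stopped
Partition-refinement fixed point:
  B0 = {u0, v0}
  B1 = {u1, v1}
  B2 = {u2, v2}
  B3 = {u3, v3}
u0 ∈ B0, v0 ∈ B0 → same block

YES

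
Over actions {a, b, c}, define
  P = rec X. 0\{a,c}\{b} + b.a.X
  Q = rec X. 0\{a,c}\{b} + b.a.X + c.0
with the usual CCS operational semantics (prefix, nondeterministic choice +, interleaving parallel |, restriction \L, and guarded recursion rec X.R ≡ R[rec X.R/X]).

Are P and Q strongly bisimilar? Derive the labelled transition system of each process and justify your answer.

P ≁ Q

LTS(P): 2 reachable states
  m0 = rec X. 0\{a,c}\{b} + b.a.X → =b=> m1
  m1 = a.(rec X. 0\{a,c}\{b} + b.a.X) → =a=> m0
LTS(Q): 3 reachable states
  n0 = rec X. 0\{a,c}\{b} + b.a.X + c.0 → =b=> n1, =c=> n2
  n1 = a.(rec X. 0\{a,c}\{b} + b.a.X + c.0) → =a=> n0
  n2 = 0 → (no moves)
Bisimilarity quotient blocks:
  B0 = {m0}
  B1 = {m1}
  B2 = {n0}
  B3 = {n1}
  B4 = {n2}
m0 ∈ B0, n0 ∈ B2 → different blocks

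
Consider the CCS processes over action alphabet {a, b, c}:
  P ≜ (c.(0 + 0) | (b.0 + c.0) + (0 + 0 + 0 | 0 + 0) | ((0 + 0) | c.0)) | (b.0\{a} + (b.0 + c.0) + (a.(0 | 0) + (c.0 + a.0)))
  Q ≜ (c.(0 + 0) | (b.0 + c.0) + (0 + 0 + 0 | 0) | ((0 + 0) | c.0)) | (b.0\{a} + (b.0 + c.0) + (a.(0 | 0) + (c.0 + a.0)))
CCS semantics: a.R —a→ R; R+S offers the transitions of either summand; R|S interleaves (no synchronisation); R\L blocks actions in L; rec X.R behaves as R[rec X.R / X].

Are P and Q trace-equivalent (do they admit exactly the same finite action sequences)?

P's transition system — 20 states:
  p0 = (c.(0 + 0) | (b.0 + c.0) + (0 + 0 + 0 | 0 + 0) | ((0 + 0) | c.0)) | (b.0\{a} + (b.0 + c.0) + (a.(0 | 0) + (c.0 + a.0))) → -a-> p1, -a-> p2, -b-> p2, -b-> p3, -b-> p4, -c-> p2, -c-> p4, -c-> p5, -c-> p6
  p1 = (c.(0 + 0) | (b.0 + c.0) + (0 + 0 + 0 | 0 + 0) | ((0 + 0) | c.0)) | (0 | 0) → -b-> p7, -c-> p7, -c-> p8, -c-> p9
  p2 = (c.(0 + 0) | (b.0 + c.0) + (0 + 0 + 0 | 0 + 0) | ((0 + 0) | c.0)) | 0 → -b-> p10, -c-> p10, -c-> p11, -c-> p12
  p3 = (c.(0 + 0) | (b.0 + c.0) + (0 + 0 + 0 | 0 + 0) | ((0 + 0) | c.0)) | 0\{a} → -b-> p13, -c-> p13, -c-> p14, -c-> p15
  p4 = c.(0 + 0) | 0 | (b.0\{a} + (b.0 + c.0) + (a.(0 | 0) + (c.0 + a.0))) → -a-> p10, -a-> p7, -b-> p10, -b-> p13, -c-> p10, -c-> p16
  p5 = (0 + 0 + 0 | 0 + 0) | ((0 + 0) | 0) | (b.0\{a} + (b.0 + c.0) + (a.(0 | 0) + (c.0 + a.0))) → -a-> p11, -a-> p8, -b-> p11, -b-> p14, -c-> p11
  p6 = (0 + 0) | (b.0 + c.0) | (b.0\{a} + (b.0 + c.0) + (a.(0 | 0) + (c.0 + a.0))) → -a-> p12, -a-> p9, -b-> p12, -b-> p15, -b-> p16, -c-> p12, -c-> p16
  p7 = c.(0 + 0) | 0 | (0 | 0) → -c-> p17
  p8 = (0 + 0 + 0 | 0 + 0) | ((0 + 0) | 0) | (0 | 0) → stopped
  p9 = (0 + 0) | (b.0 + c.0) | (0 | 0) → -b-> p17, -c-> p17
  p10 = c.(0 + 0) | 0 | 0 → -c-> p18
  p11 = (0 + 0 + 0 | 0 + 0) | ((0 + 0) | 0) | 0 → stopped
  p12 = (0 + 0) | (b.0 + c.0) | 0 → -b-> p18, -c-> p18
  p13 = c.(0 + 0) | 0 | 0\{a} → -c-> p19
  p14 = (0 + 0 + 0 | 0 + 0) | ((0 + 0) | 0) | 0\{a} → stopped
  p15 = (0 + 0) | (b.0 + c.0) | 0\{a} → -b-> p19, -c-> p19
  p16 = (0 + 0) | 0 | (b.0\{a} + (b.0 + c.0) + (a.(0 | 0) + (c.0 + a.0))) → -a-> p17, -a-> p18, -b-> p18, -b-> p19, -c-> p18
  p17 = (0 + 0) | 0 | (0 | 0) → stopped
  p18 = (0 + 0) | 0 | 0 → stopped
  p19 = (0 + 0) | 0 | 0\{a} → stopped
Q's transition system — 20 states:
  q0 = (c.(0 + 0) | (b.0 + c.0) + (0 + 0 + 0 | 0) | ((0 + 0) | c.0)) | (b.0\{a} + (b.0 + c.0) + (a.(0 | 0) + (c.0 + a.0))) → -a-> q1, -a-> q2, -b-> q2, -b-> q3, -b-> q4, -c-> q2, -c-> q4, -c-> q5, -c-> q6
  q1 = (c.(0 + 0) | (b.0 + c.0) + (0 + 0 + 0 | 0) | ((0 + 0) | c.0)) | (0 | 0) → -b-> q7, -c-> q7, -c-> q8, -c-> q9
  q2 = (c.(0 + 0) | (b.0 + c.0) + (0 + 0 + 0 | 0) | ((0 + 0) | c.0)) | 0 → -b-> q10, -c-> q10, -c-> q11, -c-> q12
  q3 = (c.(0 + 0) | (b.0 + c.0) + (0 + 0 + 0 | 0) | ((0 + 0) | c.0)) | 0\{a} → -b-> q13, -c-> q13, -c-> q14, -c-> q15
  q4 = c.(0 + 0) | 0 | (b.0\{a} + (b.0 + c.0) + (a.(0 | 0) + (c.0 + a.0))) → -a-> q10, -a-> q7, -b-> q10, -b-> q13, -c-> q10, -c-> q16
  q5 = (0 + 0 + 0 | 0) | ((0 + 0) | 0) | (b.0\{a} + (b.0 + c.0) + (a.(0 | 0) + (c.0 + a.0))) → -a-> q11, -a-> q8, -b-> q11, -b-> q14, -c-> q11
  q6 = (0 + 0) | (b.0 + c.0) | (b.0\{a} + (b.0 + c.0) + (a.(0 | 0) + (c.0 + a.0))) → -a-> q12, -a-> q9, -b-> q12, -b-> q15, -b-> q16, -c-> q12, -c-> q16
  q7 = c.(0 + 0) | 0 | (0 | 0) → -c-> q17
  q8 = (0 + 0 + 0 | 0) | ((0 + 0) | 0) | (0 | 0) → stopped
  q9 = (0 + 0) | (b.0 + c.0) | (0 | 0) → -b-> q17, -c-> q17
  q10 = c.(0 + 0) | 0 | 0 → -c-> q18
  q11 = (0 + 0 + 0 | 0) | ((0 + 0) | 0) | 0 → stopped
  q12 = (0 + 0) | (b.0 + c.0) | 0 → -b-> q18, -c-> q18
  q13 = c.(0 + 0) | 0 | 0\{a} → -c-> q19
  q14 = (0 + 0 + 0 | 0) | ((0 + 0) | 0) | 0\{a} → stopped
  q15 = (0 + 0) | (b.0 + c.0) | 0\{a} → -b-> q19, -c-> q19
  q16 = (0 + 0) | 0 | (b.0\{a} + (b.0 + c.0) + (a.(0 | 0) + (c.0 + a.0))) → -a-> q17, -a-> q18, -b-> q18, -b-> q19, -c-> q18
  q17 = (0 + 0) | 0 | (0 | 0) → stopped
  q18 = (0 + 0) | 0 | 0 → stopped
  q19 = (0 + 0) | 0 | 0\{a} → stopped
Partition-refinement fixed point:
  B0 = {p0, q0}
  B1 = {p1, p2, p3, q1, q2, q3}
  B2 = {p11, p14, p17, p18, p19, p8, q11, q14, q17, q18, q19, q8}
  B3 = {p10, p13, p7, q10, q13, q7}
  B4 = {p12, p15, p9, q12, q15, q9}
  B5 = {p6, q6}
  B6 = {p16, p5, q16, q5}
  B7 = {p4, q4}
p0 ∈ B0, q0 ∈ B0 → same block
Bisimilar ⇒ trace-equivalent.

YES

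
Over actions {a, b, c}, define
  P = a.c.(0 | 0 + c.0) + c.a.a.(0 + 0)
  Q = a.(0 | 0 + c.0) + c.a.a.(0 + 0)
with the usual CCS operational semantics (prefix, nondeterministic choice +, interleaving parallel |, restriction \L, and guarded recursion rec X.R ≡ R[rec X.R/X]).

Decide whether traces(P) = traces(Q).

Reachable graph of P (7 states):
  m0 = a.c.(0 | 0 + c.0) + c.a.a.(0 + 0) :: ··a··> m1, ··c··> m2
  m1 = c.(0 | 0 + c.0) :: ··c··> m3
  m2 = a.a.(0 + 0) :: ··a··> m4
  m3 = 0 | 0 + c.0 :: ··c··> m5
  m4 = a.(0 + 0) :: ··a··> m6
  m5 = 0 :: ∅
  m6 = 0 + 0 :: ∅
Reachable graph of Q (6 states):
  n0 = a.(0 | 0 + c.0) + c.a.a.(0 + 0) :: ··a··> n1, ··c··> n2
  n1 = 0 | 0 + c.0 :: ··c··> n3
  n2 = a.a.(0 + 0) :: ··a··> n4
  n3 = 0 :: ∅
  n4 = a.(0 + 0) :: ··a··> n5
  n5 = 0 + 0 :: ∅
Run σ = ⟨acc⟩ on P: start {m0}
  [1] a ⇒ {m1}
  [2] c ⇒ {m3}
  [3] c ⇒ {m5}
  P completes σ.
Run σ = ⟨acc⟩ on Q: start {n0}
  [1] a ⇒ {n1}
  [2] c ⇒ {n3}
  [3] c ⇒ ∅  — Q cannot continue

NO — witness ⟨acc⟩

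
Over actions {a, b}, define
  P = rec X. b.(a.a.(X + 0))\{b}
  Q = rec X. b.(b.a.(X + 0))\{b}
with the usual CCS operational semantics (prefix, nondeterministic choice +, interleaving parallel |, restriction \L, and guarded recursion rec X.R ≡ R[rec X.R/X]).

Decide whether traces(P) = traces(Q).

trace-distinct — witness ⟨ba⟩

Reachable graph of P (4 states):
  u0 = rec X. b.(a.a.(X + 0))\{b} | --b--▸ u1
  u1 = (a.a.((rec X. b.(a.a.(X + 0))\{b}) + 0))\{b} | --a--▸ u2
  u2 = (a.((rec X. b.(a.a.(X + 0))\{b}) + 0))\{b} | --a--▸ u3
  u3 = ((rec X. b.(a.a.(X + 0))\{b}) + 0)\{b} | deadlocked
Reachable graph of Q (2 states):
  v0 = rec X. b.(b.a.(X + 0))\{b} | --b--▸ v1
  v1 = (b.a.((rec X. b.(b.a.(X + 0))\{b}) + 0))\{b} | deadlocked
Executing ba from P (initial set {u0}):
  step 1 (b): {u1}
  step 2 (a): {u2}
  — P admits the full trace.
Executing ba from Q (initial set {v0}):
  step 1 (b): {v1}
  step 2 (a): ∅  — Q cannot continue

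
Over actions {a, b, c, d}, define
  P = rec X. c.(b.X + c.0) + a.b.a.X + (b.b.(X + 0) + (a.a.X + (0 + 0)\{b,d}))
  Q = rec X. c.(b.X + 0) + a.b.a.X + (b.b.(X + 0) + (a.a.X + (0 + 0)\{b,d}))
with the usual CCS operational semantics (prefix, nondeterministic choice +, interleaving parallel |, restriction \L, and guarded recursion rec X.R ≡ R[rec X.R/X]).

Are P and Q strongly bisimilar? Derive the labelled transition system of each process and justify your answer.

Reachable graph of P (7 states):
  s0 = rec X. c.(b.X + c.0) + a.b.a.X + (b.b.(X + 0) + (a.a.X + (0 + 0)\{b,d})) | ··a··> s1, ··a··> s2, ··b··> s3, ··c··> s4
  s1 = a.(rec X. c.(b.X + c.0) + a.b.a.X + (b.b.(X + 0) + (a.a.X + (0 + 0)\{b,d}))) | ··a··> s0
  s2 = b.a.(rec X. c.(b.X + c.0) + a.b.a.X + (b.b.(X + 0) + (a.a.X + (0 + 0)\{b,d}))) | ··b··> s1
  s3 = b.((rec X. c.(b.X + c.0) + a.b.a.X + (b.b.(X + 0) + (a.a.X + (0 + 0)\{b,d}))) + 0) | ··b··> s5
  s4 = b.(rec X. c.(b.X + c.0) + a.b.a.X + (b.b.(X + 0) + (a.a.X + (0 + 0)\{b,d}))) + c.0 | ··b··> s0, ··c··> s6
  s5 = (rec X. c.(b.X + c.0) + a.b.a.X + (b.b.(X + 0) + (a.a.X + (0 + 0)\{b,d}))) + 0 | ··a··> s1, ··a··> s2, ··b··> s3, ··c··> s4
  s6 = 0 | deadlocked
Reachable graph of Q (6 states):
  t0 = rec X. c.(b.X + 0) + a.b.a.X + (b.b.(X + 0) + (a.a.X + (0 + 0)\{b,d})) | ··a··> t1, ··a··> t2, ··b··> t3, ··c··> t4
  t1 = a.(rec X. c.(b.X + 0) + a.b.a.X + (b.b.(X + 0) + (a.a.X + (0 + 0)\{b,d}))) | ··a··> t0
  t2 = b.a.(rec X. c.(b.X + 0) + a.b.a.X + (b.b.(X + 0) + (a.a.X + (0 + 0)\{b,d}))) | ··b··> t1
  t3 = b.((rec X. c.(b.X + 0) + a.b.a.X + (b.b.(X + 0) + (a.a.X + (0 + 0)\{b,d}))) + 0) | ··b··> t5
  t4 = b.(rec X. c.(b.X + 0) + a.b.a.X + (b.b.(X + 0) + (a.a.X + (0 + 0)\{b,d}))) + 0 | ··b··> t0
  t5 = (rec X. c.(b.X + 0) + a.b.a.X + (b.b.(X + 0) + (a.a.X + (0 + 0)\{b,d}))) + 0 | ··a··> t1, ··a··> t2, ··b··> t3, ··c··> t4
Bisimilarity quotient blocks:
  B0 = {s0, s5}
  B1 = {s4}
  B2 = {s6}
  B3 = {s1}
  B4 = {s3}
  B5 = {s2}
  B6 = {t0, t5}
  B7 = {t1}
  B8 = {t2}
  B9 = {t3, t4}
s0 ∈ B0, t0 ∈ B6 → different blocks

P ≁ Q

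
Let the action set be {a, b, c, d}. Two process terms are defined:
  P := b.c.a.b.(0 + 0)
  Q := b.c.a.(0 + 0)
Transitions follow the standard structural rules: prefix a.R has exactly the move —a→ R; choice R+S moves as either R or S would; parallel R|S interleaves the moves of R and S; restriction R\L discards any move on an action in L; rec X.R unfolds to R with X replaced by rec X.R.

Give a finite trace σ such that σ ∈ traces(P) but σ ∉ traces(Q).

Reachable graph of P (5 states):
  m0 = b.c.a.b.(0 + 0) → --b--▸ m1
  m1 = c.a.b.(0 + 0) → --c--▸ m2
  m2 = a.b.(0 + 0) → --a--▸ m3
  m3 = b.(0 + 0) → --b--▸ m4
  m4 = 0 + 0 → ·
Reachable graph of Q (4 states):
  n0 = b.c.a.(0 + 0) → --b--▸ n1
  n1 = c.a.(0 + 0) → --c--▸ n2
  n2 = a.(0 + 0) → --a--▸ n3
  n3 = 0 + 0 → ·
Executing bcab from P (initial set {m0}):
  [1] b ⇒ {m1}
  [2] c ⇒ {m2}
  [3] a ⇒ {m3}
  [4] b ⇒ {m4}
  ✓ P
Executing bcab from Q (initial set {n0}):
  [1] b ⇒ {n1}
  [2] c ⇒ {n2}
  [3] a ⇒ {n3}
  [4] b ⇒ ∅  — Q cannot continue

bcab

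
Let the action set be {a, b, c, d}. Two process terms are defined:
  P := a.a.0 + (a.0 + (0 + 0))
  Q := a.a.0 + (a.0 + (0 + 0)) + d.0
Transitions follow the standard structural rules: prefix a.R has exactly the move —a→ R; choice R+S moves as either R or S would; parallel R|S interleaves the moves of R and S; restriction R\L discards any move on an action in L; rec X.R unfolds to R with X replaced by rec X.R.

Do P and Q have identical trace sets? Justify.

P's transition system — 3 states:
  s0 = a.a.0 + (a.0 + (0 + 0)) :: --a--▸ s1, --a--▸ s2
  s1 = 0 :: (no moves)
  s2 = a.0 :: --a--▸ s1
Q's transition system — 3 states:
  t0 = a.a.0 + (a.0 + (0 + 0)) + d.0 :: --a--▸ t1, --a--▸ t2, --d--▸ t1
  t1 = 0 :: (no moves)
  t2 = a.0 :: --a--▸ t1
Trace ⟨d⟩ through Q, begin at {t0}:
  after d @ step 1: {t1}
  Q completes σ.
Trace ⟨d⟩ through P, begin at {s0}:
  after d @ step 1: ∅ (P stuck)

NO — witness ⟨d⟩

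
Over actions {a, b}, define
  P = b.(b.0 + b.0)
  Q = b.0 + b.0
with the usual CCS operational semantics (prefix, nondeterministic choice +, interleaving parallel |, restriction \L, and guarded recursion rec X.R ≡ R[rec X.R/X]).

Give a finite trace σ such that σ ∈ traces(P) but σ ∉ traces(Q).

P's transition system — 3 states:
  p0 = b.(b.0 + b.0) → —b→ p1
  p1 = b.0 + b.0 → —b→ p2
  p2 = 0 → stopped
Q's transition system — 2 states:
  q0 = b.0 + b.0 → —b→ q1
  q1 = 0 → stopped
Executing bb from P (initial set {p0}):
  [1] b ⇒ {p1}
  [2] b ⇒ {p2}
  — P admits the full trace.
Executing bb from Q (initial set {q0}):
  [1] b ⇒ {q1}
  [2] b ⇒ ∅  — Q cannot continue

bb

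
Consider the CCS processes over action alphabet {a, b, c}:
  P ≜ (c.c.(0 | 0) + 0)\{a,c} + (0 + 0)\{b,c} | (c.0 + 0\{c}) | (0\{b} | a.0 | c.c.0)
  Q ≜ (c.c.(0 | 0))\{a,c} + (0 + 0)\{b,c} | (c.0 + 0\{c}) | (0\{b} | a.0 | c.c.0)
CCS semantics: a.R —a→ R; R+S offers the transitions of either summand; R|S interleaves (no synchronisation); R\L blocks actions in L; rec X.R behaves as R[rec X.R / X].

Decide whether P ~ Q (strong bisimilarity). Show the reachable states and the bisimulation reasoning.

Reachable graph of P (12 states):
  s0 = (c.c.(0 | 0) + 0)\{a,c} + (0 + 0)\{b,c} | (c.0 + 0\{c}) | (0\{b} | a.0 | c.c.0) ⊢ ··a··> s1, ··c··> s2, ··c··> s3
  s1 = (0 + 0)\{b,c} | (c.0 + 0\{c}) | (0\{b} | 0 | c.c.0) ⊢ ··c··> s4, ··c··> s5
  s2 = (0 + 0)\{b,c} | (c.0 + 0\{c}) | (0\{b} | a.0 | c.0) ⊢ ··a··> s4, ··c··> s6, ··c··> s7
  s3 = (0 + 0)\{b,c} | 0 | (0\{b} | a.0 | c.c.0) ⊢ ··a··> s5, ··c··> s7
  s4 = (0 + 0)\{b,c} | (c.0 + 0\{c}) | (0\{b} | 0 | c.0) ⊢ ··c··> s8, ··c··> s9
  s5 = (0 + 0)\{b,c} | 0 | (0\{b} | 0 | c.c.0) ⊢ ··c··> s9
  s6 = (0 + 0)\{b,c} | (c.0 + 0\{c}) | (0\{b} | a.0 | 0) ⊢ ··a··> s8, ··c··> s10
  s7 = (0 + 0)\{b,c} | 0 | (0\{b} | a.0 | c.0) ⊢ ··a··> s9, ··c··> s10
  s8 = (0 + 0)\{b,c} | (c.0 + 0\{c}) | (0\{b} | 0 | 0) ⊢ ··c··> s11
  s9 = (0 + 0)\{b,c} | 0 | (0\{b} | 0 | c.0) ⊢ ··c··> s11
  s10 = (0 + 0)\{b,c} | 0 | (0\{b} | a.0 | 0) ⊢ ··a··> s11
  s11 = (0 + 0)\{b,c} | 0 | (0\{b} | 0 | 0) ⊢ ·
Reachable graph of Q (12 states):
  t0 = (c.c.(0 | 0))\{a,c} + (0 + 0)\{b,c} | (c.0 + 0\{c}) | (0\{b} | a.0 | c.c.0) ⊢ ··a··> t1, ··c··> t2, ··c··> t3
  t1 = (0 + 0)\{b,c} | (c.0 + 0\{c}) | (0\{b} | 0 | c.c.0) ⊢ ··c··> t4, ··c··> t5
  t2 = (0 + 0)\{b,c} | (c.0 + 0\{c}) | (0\{b} | a.0 | c.0) ⊢ ··a··> t4, ··c··> t6, ··c··> t7
  t3 = (0 + 0)\{b,c} | 0 | (0\{b} | a.0 | c.c.0) ⊢ ··a··> t5, ··c··> t7
  t4 = (0 + 0)\{b,c} | (c.0 + 0\{c}) | (0\{b} | 0 | c.0) ⊢ ··c··> t8, ··c··> t9
  t5 = (0 + 0)\{b,c} | 0 | (0\{b} | 0 | c.c.0) ⊢ ··c··> t9
  t6 = (0 + 0)\{b,c} | (c.0 + 0\{c}) | (0\{b} | a.0 | 0) ⊢ ··a··> t8, ··c··> t10
  t7 = (0 + 0)\{b,c} | 0 | (0\{b} | a.0 | c.0) ⊢ ··a··> t9, ··c··> t10
  t8 = (0 + 0)\{b,c} | (c.0 + 0\{c}) | (0\{b} | 0 | 0) ⊢ ··c··> t11
  t9 = (0 + 0)\{b,c} | 0 | (0\{b} | 0 | c.0) ⊢ ··c··> t11
  t10 = (0 + 0)\{b,c} | 0 | (0\{b} | a.0 | 0) ⊢ ··a··> t11
  t11 = (0 + 0)\{b,c} | 0 | (0\{b} | 0 | 0) ⊢ ·
Partition-refinement fixed point:
  B0 = {s0, t0}
  B1 = {s1, t1}
  B2 = {s4, s5, t4, t5}
  B3 = {s8, s9, t8, t9}
  B4 = {s11, t11}
  B5 = {s2, s3, t2, t3}
  B6 = {s6, s7, t6, t7}
  B7 = {s10, t10}
s0 ∈ B0, t0 ∈ B0 → same block

bisimilar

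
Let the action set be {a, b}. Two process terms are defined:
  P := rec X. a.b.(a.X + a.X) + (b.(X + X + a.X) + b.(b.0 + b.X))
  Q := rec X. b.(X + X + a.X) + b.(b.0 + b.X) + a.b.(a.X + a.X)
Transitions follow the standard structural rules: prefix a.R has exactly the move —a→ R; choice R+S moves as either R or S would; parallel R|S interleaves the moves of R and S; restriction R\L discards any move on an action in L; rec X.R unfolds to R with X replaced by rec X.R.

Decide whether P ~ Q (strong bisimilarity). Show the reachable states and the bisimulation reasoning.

bisimilar

LTS(P): 6 reachable states
  u0 = rec X. a.b.(a.X + a.X) + (b.(X + X + a.X) + b.(b.0 + b.X)) → ··a··> u1, ··b··> u2, ··b··> u3
  u1 = b.(a.(rec X. a.b.(a.X + a.X) + (b.(X + X + a.X) + b.(b.0 + b.X))) + a.(rec X. a.b.(a.X + a.X) + (b.(X + X + a.X) + b.(b.0 + b.X)))) → ··b··> u4
  u2 = (rec X. a.b.(a.X + a.X) + (b.(X + X + a.X) + b.(b.0 + b.X))) + (rec X. a.b.(a.X + a.X) + (b.(X + X + a.X) + b.(b.0 + b.X))) + a.(rec X. a.b.(a.X + a.X) + (b.(X + X + a.X) + b.(b.0 + b.X))) → ··a··> u0, ··a··> u1, ··b··> u2, ··b··> u3
  u3 = b.0 + b.(rec X. a.b.(a.X + a.X) + (b.(X + X + a.X) + b.(b.0 + b.X))) → ··b··> u0, ··b··> u5
  u4 = a.(rec X. a.b.(a.X + a.X) + (b.(X + X + a.X) + b.(b.0 + b.X))) + a.(rec X. a.b.(a.X + a.X) + (b.(X + X + a.X) + b.(b.0 + b.X))) → ··a··> u0
  u5 = 0 → ·
LTS(Q): 6 reachable states
  v0 = rec X. b.(X + X + a.X) + b.(b.0 + b.X) + a.b.(a.X + a.X) → ··a··> v1, ··b··> v2, ··b··> v3
  v1 = b.(a.(rec X. b.(X + X + a.X) + b.(b.0 + b.X) + a.b.(a.X + a.X)) + a.(rec X. b.(X + X + a.X) + b.(b.0 + b.X) + a.b.(a.X + a.X))) → ··b··> v4
  v2 = (rec X. b.(X + X + a.X) + b.(b.0 + b.X) + a.b.(a.X + a.X)) + (rec X. b.(X + X + a.X) + b.(b.0 + b.X) + a.b.(a.X + a.X)) + a.(rec X. b.(X + X + a.X) + b.(b.0 + b.X) + a.b.(a.X + a.X)) → ··a··> v0, ··a··> v1, ··b··> v2, ··b··> v3
  v3 = b.0 + b.(rec X. b.(X + X + a.X) + b.(b.0 + b.X) + a.b.(a.X + a.X)) → ··b··> v0, ··b··> v5
  v4 = a.(rec X. b.(X + X + a.X) + b.(b.0 + b.X) + a.b.(a.X + a.X)) + a.(rec X. b.(X + X + a.X) + b.(b.0 + b.X) + a.b.(a.X + a.X)) → ··a··> v0
  v5 = 0 → ·
Bisimilarity quotient blocks:
  B0 = {u0, v0}
  B1 = {u2, v2}
  B2 = {u3, v3}
  B3 = {u5, v5}
  B4 = {u1, v1}
  B5 = {u4, v4}
u0 ∈ B0, v0 ∈ B0 → same block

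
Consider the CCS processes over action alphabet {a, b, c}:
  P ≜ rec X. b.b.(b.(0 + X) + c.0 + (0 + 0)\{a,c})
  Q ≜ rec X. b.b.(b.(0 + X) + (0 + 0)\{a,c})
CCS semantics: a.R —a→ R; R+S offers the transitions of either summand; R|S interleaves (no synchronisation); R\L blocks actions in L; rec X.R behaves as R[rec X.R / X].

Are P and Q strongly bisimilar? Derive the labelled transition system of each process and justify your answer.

NO

Reachable graph of P (5 states):
  s0 = rec X. b.b.(b.(0 + X) + c.0 + (0 + 0)\{a,c}) → —b→ s1
  s1 = b.(b.(0 + (rec X. b.b.(b.(0 + X) + c.0 + (0 + 0)\{a,c}))) + c.0 + (0 + 0)\{a,c}) → —b→ s2
  s2 = b.(0 + (rec X. b.b.(b.(0 + X) + c.0 + (0 + 0)\{a,c}))) + c.0 + (0 + 0)\{a,c} → —b→ s3, —c→ s4
  s3 = 0 + (rec X. b.b.(b.(0 + X) + c.0 + (0 + 0)\{a,c})) → —b→ s1
  s4 = 0 → stopped
Reachable graph of Q (4 states):
  t0 = rec X. b.b.(b.(0 + X) + (0 + 0)\{a,c}) → —b→ t1
  t1 = b.(b.(0 + (rec X. b.b.(b.(0 + X) + (0 + 0)\{a,c}))) + (0 + 0)\{a,c}) → —b→ t2
  t2 = b.(0 + (rec X. b.b.(b.(0 + X) + (0 + 0)\{a,c}))) + (0 + 0)\{a,c} → —b→ t3
  t3 = 0 + (rec X. b.b.(b.(0 + X) + (0 + 0)\{a,c})) → —b→ t1
Partition-refinement fixed point:
  B0 = {s0, s3}
  B1 = {s1}
  B2 = {s2}
  B3 = {s4}
  B4 = {t0, t1, t2, t3}
s0 ∈ B0, t0 ∈ B4 → different blocks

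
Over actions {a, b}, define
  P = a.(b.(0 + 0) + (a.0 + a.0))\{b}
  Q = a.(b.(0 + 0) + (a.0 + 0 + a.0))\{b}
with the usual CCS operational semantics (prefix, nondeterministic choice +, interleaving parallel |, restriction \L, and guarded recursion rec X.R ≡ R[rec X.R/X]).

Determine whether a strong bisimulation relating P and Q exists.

LTS(P): 3 reachable states
  s0 = a.(b.(0 + 0) + (a.0 + a.0))\{b} | ··a··> s1
  s1 = (b.(0 + 0) + (a.0 + a.0))\{b} | ··a··> s2
  s2 = 0\{b} | ·
LTS(Q): 3 reachable states
  t0 = a.(b.(0 + 0) + (a.0 + 0 + a.0))\{b} | ··a··> t1
  t1 = (b.(0 + 0) + (a.0 + 0 + a.0))\{b} | ··a··> t2
  t2 = 0\{b} | ·
Partition-refinement fixed point:
  B0 = {s0, t0}
  B1 = {s1, t1}
  B2 = {s2, t2}
s0 ∈ B0, t0 ∈ B0 → same block

bisimilar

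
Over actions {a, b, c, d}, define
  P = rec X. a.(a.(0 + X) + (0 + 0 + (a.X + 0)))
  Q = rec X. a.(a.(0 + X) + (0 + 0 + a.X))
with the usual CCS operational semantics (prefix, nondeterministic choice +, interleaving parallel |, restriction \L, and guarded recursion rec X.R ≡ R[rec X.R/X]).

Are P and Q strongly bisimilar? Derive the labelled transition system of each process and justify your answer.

YES

P's transition system — 3 states:
  m0 = rec X. a.(a.(0 + X) + (0 + 0 + (a.X + 0))) ⊢ --a--▸ m1
  m1 = a.(0 + (rec X. a.(a.(0 + X) + (0 + 0 + (a.X + 0))))) + (0 + 0 + (a.(rec X. a.(a.(0 + X) + (0 + 0 + (a.X + 0)))) + 0)) ⊢ --a--▸ m0, --a--▸ m2
  m2 = 0 + (rec X. a.(a.(0 + X) + (0 + 0 + (a.X + 0)))) ⊢ --a--▸ m1
Q's transition system — 3 states:
  n0 = rec X. a.(a.(0 + X) + (0 + 0 + a.X)) ⊢ --a--▸ n1
  n1 = a.(0 + (rec X. a.(a.(0 + X) + (0 + 0 + a.X)))) + (0 + 0 + a.(rec X. a.(a.(0 + X) + (0 + 0 + a.X)))) ⊢ --a--▸ n0, --a--▸ n2
  n2 = 0 + (rec X. a.(a.(0 + X) + (0 + 0 + a.X))) ⊢ --a--▸ n1
Bisimilarity quotient blocks:
  B0 = {m0, m1, m2, n0, n1, n2}
m0 ∈ B0, n0 ∈ B0 → same block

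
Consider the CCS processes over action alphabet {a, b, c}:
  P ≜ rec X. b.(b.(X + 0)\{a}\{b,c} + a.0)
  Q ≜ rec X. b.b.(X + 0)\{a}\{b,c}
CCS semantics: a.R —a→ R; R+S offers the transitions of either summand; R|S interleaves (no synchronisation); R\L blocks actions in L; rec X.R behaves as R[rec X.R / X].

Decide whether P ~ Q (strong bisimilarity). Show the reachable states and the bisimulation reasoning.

Reachable graph of P (4 states):
  m0 = rec X. b.(b.(X + 0)\{a}\{b,c} + a.0) has moves ··b··> m1
  m1 = b.((rec X. b.(b.(X + 0)\{a}\{b,c} + a.0)) + 0)\{a}\{b,c} + a.0 has moves ··a··> m2, ··b··> m3
  m2 = 0 has moves stopped
  m3 = ((rec X. b.(b.(X + 0)\{a}\{b,c} + a.0)) + 0)\{a}\{b,c} has moves stopped
Reachable graph of Q (3 states):
  n0 = rec X. b.b.(X + 0)\{a}\{b,c} has moves ··b··> n1
  n1 = b.((rec X. b.b.(X + 0)\{a}\{b,c}) + 0)\{a}\{b,c} has moves ··b··> n2
  n2 = ((rec X. b.b.(X + 0)\{a}\{b,c}) + 0)\{a}\{b,c} has moves stopped
Coarsest stable partition (strong bisimilarity classes):
  B0 = {m0}
  B1 = {m1}
  B2 = {m2, m3, n2}
  B3 = {n0}
  B4 = {n1}
m0 ∈ B0, n0 ∈ B3 → different blocks

NO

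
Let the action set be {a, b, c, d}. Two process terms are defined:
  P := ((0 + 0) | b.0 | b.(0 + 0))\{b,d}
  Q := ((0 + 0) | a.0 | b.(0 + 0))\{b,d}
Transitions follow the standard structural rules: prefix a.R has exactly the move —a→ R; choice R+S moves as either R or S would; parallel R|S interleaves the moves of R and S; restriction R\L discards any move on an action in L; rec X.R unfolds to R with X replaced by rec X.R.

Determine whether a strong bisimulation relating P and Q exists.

NO

LTS(P): 1 reachable states
  s0 = ((0 + 0) | b.0 | b.(0 + 0))\{b,d} → ∅
LTS(Q): 2 reachable states
  t0 = ((0 + 0) | a.0 | b.(0 + 0))\{b,d} → =a=> t1
  t1 = ((0 + 0) | 0 | b.(0 + 0))\{b,d} → ∅
Coarsest stable partition (strong bisimilarity classes):
  B0 = {s0, t1}
  B1 = {t0}
s0 ∈ B0, t0 ∈ B1 → different blocks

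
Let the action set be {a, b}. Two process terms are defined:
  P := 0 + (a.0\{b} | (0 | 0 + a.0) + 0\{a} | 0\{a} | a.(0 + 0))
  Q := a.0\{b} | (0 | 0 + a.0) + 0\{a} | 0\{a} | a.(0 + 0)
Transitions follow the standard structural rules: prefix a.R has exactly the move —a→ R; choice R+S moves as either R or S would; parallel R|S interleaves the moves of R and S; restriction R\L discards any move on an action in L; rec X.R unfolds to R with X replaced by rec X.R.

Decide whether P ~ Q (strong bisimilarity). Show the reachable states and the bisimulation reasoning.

P ~ Q

Reachable graph of P (5 states):
  p0 = 0 + (a.0\{b} | (0 | 0 + a.0) + 0\{a} | 0\{a} | a.(0 + 0)) has moves =a=> p1, =a=> p2, =a=> p3
  p1 = 0\{a} | 0\{a} | (0 + 0) has moves ∅
  p2 = 0\{b} | (0 | 0 + a.0) has moves =a=> p4
  p3 = a.0\{b} | 0 has moves =a=> p4
  p4 = 0\{b} | 0 has moves ∅
Reachable graph of Q (5 states):
  q0 = a.0\{b} | (0 | 0 + a.0) + 0\{a} | 0\{a} | a.(0 + 0) has moves =a=> q1, =a=> q2, =a=> q3
  q1 = 0\{a} | 0\{a} | (0 + 0) has moves ∅
  q2 = 0\{b} | (0 | 0 + a.0) has moves =a=> q4
  q3 = a.0\{b} | 0 has moves =a=> q4
  q4 = 0\{b} | 0 has moves ∅
Partition-refinement fixed point:
  B0 = {p0, q0}
  B1 = {p2, p3, q2, q3}
  B2 = {p1, p4, q1, q4}
p0 ∈ B0, q0 ∈ B0 → same block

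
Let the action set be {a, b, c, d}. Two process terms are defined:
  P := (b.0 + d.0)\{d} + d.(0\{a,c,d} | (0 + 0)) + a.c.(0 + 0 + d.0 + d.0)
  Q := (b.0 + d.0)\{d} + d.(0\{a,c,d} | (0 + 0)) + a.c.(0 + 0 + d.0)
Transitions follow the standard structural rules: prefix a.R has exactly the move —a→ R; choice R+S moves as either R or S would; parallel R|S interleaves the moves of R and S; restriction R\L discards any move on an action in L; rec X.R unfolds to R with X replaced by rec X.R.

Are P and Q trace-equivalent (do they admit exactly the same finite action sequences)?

LTS(P): 6 reachable states
  u0 = (b.0 + d.0)\{d} + d.(0\{a,c,d} | (0 + 0)) + a.c.(0 + 0 + d.0 + d.0) | ··a··> u1, ··b··> u2, ··d··> u3
  u1 = c.(0 + 0 + d.0 + d.0) | ··c··> u4
  u2 = 0\{d} | deadlocked
  u3 = 0\{a,c,d} | (0 + 0) | deadlocked
  u4 = 0 + 0 + d.0 + d.0 | ··d··> u5
  u5 = 0 | deadlocked
LTS(Q): 6 reachable states
  v0 = (b.0 + d.0)\{d} + d.(0\{a,c,d} | (0 + 0)) + a.c.(0 + 0 + d.0) | ··a··> v1, ··b··> v2, ··d··> v3
  v1 = c.(0 + 0 + d.0) | ··c··> v4
  v2 = 0\{d} | deadlocked
  v3 = 0\{a,c,d} | (0 + 0) | deadlocked
  v4 = 0 + 0 + d.0 | ··d··> v5
  v5 = 0 | deadlocked
Partition-refinement fixed point:
  B0 = {u0, v0}
  B1 = {u2, u3, u5, v2, v3, v5}
  B2 = {u1, v1}
  B3 = {u4, v4}
u0 ∈ B0, v0 ∈ B0 → same block
Bisimilar ⇒ trace-equivalent.

trace-equivalent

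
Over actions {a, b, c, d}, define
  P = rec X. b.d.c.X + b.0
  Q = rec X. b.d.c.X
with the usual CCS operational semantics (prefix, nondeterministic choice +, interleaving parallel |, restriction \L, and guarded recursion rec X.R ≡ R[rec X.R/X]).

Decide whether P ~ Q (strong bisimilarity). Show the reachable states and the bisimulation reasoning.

P's transition system — 4 states:
  p0 = rec X. b.d.c.X + b.0 :: ··b··> p1, ··b··> p2
  p1 = 0 :: deadlocked
  p2 = d.c.(rec X. b.d.c.X + b.0) :: ··d··> p3
  p3 = c.(rec X. b.d.c.X + b.0) :: ··c··> p0
Q's transition system — 3 states:
  q0 = rec X. b.d.c.X :: ··b··> q1
  q1 = d.c.(rec X. b.d.c.X) :: ··d··> q2
  q2 = c.(rec X. b.d.c.X) :: ··c··> q0
Partition-refinement fixed point:
  B0 = {p0}
  B1 = {p2}
  B2 = {p3}
  B3 = {p1}
  B4 = {q0}
  B5 = {q1}
  B6 = {q2}
p0 ∈ B0, q0 ∈ B4 → different blocks

P ≁ Q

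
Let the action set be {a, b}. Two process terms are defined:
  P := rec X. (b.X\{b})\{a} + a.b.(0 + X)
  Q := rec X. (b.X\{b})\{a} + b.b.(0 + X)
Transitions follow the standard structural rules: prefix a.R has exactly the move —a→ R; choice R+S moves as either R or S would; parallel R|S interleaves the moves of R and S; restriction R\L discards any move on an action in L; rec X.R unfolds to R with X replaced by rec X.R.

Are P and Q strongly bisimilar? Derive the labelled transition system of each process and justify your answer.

NO

LTS(P): 4 reachable states
  m0 = rec X. (b.X\{b})\{a} + a.b.(0 + X) → --a--▸ m1, --b--▸ m2
  m1 = b.(0 + (rec X. (b.X\{b})\{a} + a.b.(0 + X))) → --b--▸ m3
  m2 = (rec X. (b.X\{b})\{a} + a.b.(0 + X))\{b}\{a} → (no moves)
  m3 = 0 + (rec X. (b.X\{b})\{a} + a.b.(0 + X)) → --a--▸ m1, --b--▸ m2
LTS(Q): 4 reachable states
  n0 = rec X. (b.X\{b})\{a} + b.b.(0 + X) → --b--▸ n1, --b--▸ n2
  n1 = (rec X. (b.X\{b})\{a} + b.b.(0 + X))\{b}\{a} → (no moves)
  n2 = b.(0 + (rec X. (b.X\{b})\{a} + b.b.(0 + X))) → --b--▸ n3
  n3 = 0 + (rec X. (b.X\{b})\{a} + b.b.(0 + X)) → --b--▸ n1, --b--▸ n2
Coarsest stable partition (strong bisimilarity classes):
  B0 = {m0, m3}
  B1 = {m1}
  B2 = {m2, n1}
  B3 = {n0, n3}
  B4 = {n2}
m0 ∈ B0, n0 ∈ B3 → different blocks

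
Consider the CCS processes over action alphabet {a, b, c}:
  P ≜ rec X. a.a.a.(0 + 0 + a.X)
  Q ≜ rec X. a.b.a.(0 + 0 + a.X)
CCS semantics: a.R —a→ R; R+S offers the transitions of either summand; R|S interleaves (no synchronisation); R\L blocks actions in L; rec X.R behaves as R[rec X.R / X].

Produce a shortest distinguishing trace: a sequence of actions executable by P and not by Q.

LTS(P): 4 reachable states
  s0 = rec X. a.a.a.(0 + 0 + a.X) :: —a→ s1
  s1 = a.a.(0 + 0 + a.(rec X. a.a.a.(0 + 0 + a.X))) :: —a→ s2
  s2 = a.(0 + 0 + a.(rec X. a.a.a.(0 + 0 + a.X))) :: —a→ s3
  s3 = 0 + 0 + a.(rec X. a.a.a.(0 + 0 + a.X)) :: —a→ s0
LTS(Q): 4 reachable states
  t0 = rec X. a.b.a.(0 + 0 + a.X) :: —a→ t1
  t1 = b.a.(0 + 0 + a.(rec X. a.b.a.(0 + 0 + a.X))) :: —b→ t2
  t2 = a.(0 + 0 + a.(rec X. a.b.a.(0 + 0 + a.X))) :: —a→ t3
  t3 = 0 + 0 + a.(rec X. a.b.a.(0 + 0 + a.X)) :: —a→ t0
Run σ = ⟨aa⟩ on P: start {s0}
  [1] a ⇒ {s1}
  [2] a ⇒ {s2}
  ✓ P
Run σ = ⟨aa⟩ on Q: start {t0}
  [1] a ⇒ {t1}
  [2] a ⇒ no successor for Q

aa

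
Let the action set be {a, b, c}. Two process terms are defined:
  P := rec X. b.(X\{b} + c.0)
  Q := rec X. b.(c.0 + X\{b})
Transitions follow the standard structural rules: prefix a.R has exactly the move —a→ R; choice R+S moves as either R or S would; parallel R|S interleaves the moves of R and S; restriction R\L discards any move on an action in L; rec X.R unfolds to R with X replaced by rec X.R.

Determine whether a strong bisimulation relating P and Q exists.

bisimilar

P's transition system — 3 states:
  p0 = rec X. b.(X\{b} + c.0) → —b→ p1
  p1 = (rec X. b.(X\{b} + c.0))\{b} + c.0 → —c→ p2
  p2 = 0 → ∅
Q's transition system — 3 states:
  q0 = rec X. b.(c.0 + X\{b}) → —b→ q1
  q1 = c.0 + (rec X. b.(c.0 + X\{b}))\{b} → —c→ q2
  q2 = 0 → ∅
Coarsest stable partition (strong bisimilarity classes):
  B0 = {p0, q0}
  B1 = {p1, q1}
  B2 = {p2, q2}
p0 ∈ B0, q0 ∈ B0 → same block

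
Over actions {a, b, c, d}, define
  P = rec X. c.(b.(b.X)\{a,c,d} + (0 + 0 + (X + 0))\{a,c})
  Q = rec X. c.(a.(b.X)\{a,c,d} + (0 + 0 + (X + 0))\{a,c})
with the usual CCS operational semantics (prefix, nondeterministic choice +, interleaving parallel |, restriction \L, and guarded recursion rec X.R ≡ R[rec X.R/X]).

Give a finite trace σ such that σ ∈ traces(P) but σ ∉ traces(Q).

cb

P's transition system — 4 states:
  s0 = rec X. c.(b.(b.X)\{a,c,d} + (0 + 0 + (X + 0))\{a,c}) ⊢ ··c··> s1
  s1 = b.(b.(rec X. c.(b.(b.X)\{a,c,d} + (0 + 0 + (X + 0))\{a,c})))\{a,c,d} + (0 + 0 + ((rec X. c.(b.(b.X)\{a,c,d} + (0 + 0 + (X + 0))\{a,c})) + 0))\{a,c} ⊢ ··b··> s2
  s2 = (b.(rec X. c.(b.(b.X)\{a,c,d} + (0 + 0 + (X + 0))\{a,c})))\{a,c,d} ⊢ ··b··> s3
  s3 = (rec X. c.(b.(b.X)\{a,c,d} + (0 + 0 + (X + 0))\{a,c}))\{a,c,d} ⊢ (no moves)
Q's transition system — 4 states:
  t0 = rec X. c.(a.(b.X)\{a,c,d} + (0 + 0 + (X + 0))\{a,c}) ⊢ ··c··> t1
  t1 = a.(b.(rec X. c.(a.(b.X)\{a,c,d} + (0 + 0 + (X + 0))\{a,c})))\{a,c,d} + (0 + 0 + ((rec X. c.(a.(b.X)\{a,c,d} + (0 + 0 + (X + 0))\{a,c})) + 0))\{a,c} ⊢ ··a··> t2
  t2 = (b.(rec X. c.(a.(b.X)\{a,c,d} + (0 + 0 + (X + 0))\{a,c})))\{a,c,d} ⊢ ··b··> t3
  t3 = (rec X. c.(a.(b.X)\{a,c,d} + (0 + 0 + (X + 0))\{a,c}))\{a,c,d} ⊢ (no moves)
Trace ⟨cb⟩ through P, begin at {s0}:
  [1] c ⇒ {s1}
  [2] b ⇒ {s2}
  ✓ P
Trace ⟨cb⟩ through Q, begin at {t0}:
  [1] c ⇒ {t1}
  [2] b ⇒ ∅  — Q cannot continue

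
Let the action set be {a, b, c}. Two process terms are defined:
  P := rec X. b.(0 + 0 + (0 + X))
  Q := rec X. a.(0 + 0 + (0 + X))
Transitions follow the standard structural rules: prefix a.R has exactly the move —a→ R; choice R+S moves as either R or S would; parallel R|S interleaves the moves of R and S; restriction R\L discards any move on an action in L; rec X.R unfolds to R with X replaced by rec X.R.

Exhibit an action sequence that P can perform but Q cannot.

b

Reachable graph of P (2 states):
  m0 = rec X. b.(0 + 0 + (0 + X)) ⊢ —b→ m1
  m1 = 0 + 0 + (0 + (rec X. b.(0 + 0 + (0 + X)))) ⊢ —b→ m1
Reachable graph of Q (2 states):
  n0 = rec X. a.(0 + 0 + (0 + X)) ⊢ —a→ n1
  n1 = 0 + 0 + (0 + (rec X. a.(0 + 0 + (0 + X)))) ⊢ —a→ n1
Executing b from P (initial set {m0}):
  after b @ step 1: {m1}
  ✓ P
Executing b from Q (initial set {n0}):
  after b @ step 1: ∅  — Q cannot continue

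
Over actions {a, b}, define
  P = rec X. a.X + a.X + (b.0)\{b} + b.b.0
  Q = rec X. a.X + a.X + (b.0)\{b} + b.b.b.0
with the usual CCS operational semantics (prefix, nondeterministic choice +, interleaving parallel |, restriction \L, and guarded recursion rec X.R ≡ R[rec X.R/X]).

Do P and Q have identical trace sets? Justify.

P's transition system — 3 states:
  m0 = rec X. a.X + a.X + (b.0)\{b} + b.b.0 ⊢ —a→ m0, —b→ m1
  m1 = b.0 ⊢ —b→ m2
  m2 = 0 ⊢ ∅
Q's transition system — 4 states:
  n0 = rec X. a.X + a.X + (b.0)\{b} + b.b.b.0 ⊢ —a→ n0, —b→ n1
  n1 = b.b.0 ⊢ —b→ n2
  n2 = b.0 ⊢ —b→ n3
  n3 = 0 ⊢ ∅
Run σ = ⟨bbb⟩ on Q: start {n0}
  after b @ step 1: {n1}
  after b @ step 2: {n2}
  after b @ step 3: {n3}
  ✓ Q
Run σ = ⟨bbb⟩ on P: start {m0}
  after b @ step 1: {m1}
  after b @ step 2: {m2}
  after b @ step 3: ∅  — P cannot continue

traces(P) ≠ traces(Q) — witness ⟨bbb⟩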